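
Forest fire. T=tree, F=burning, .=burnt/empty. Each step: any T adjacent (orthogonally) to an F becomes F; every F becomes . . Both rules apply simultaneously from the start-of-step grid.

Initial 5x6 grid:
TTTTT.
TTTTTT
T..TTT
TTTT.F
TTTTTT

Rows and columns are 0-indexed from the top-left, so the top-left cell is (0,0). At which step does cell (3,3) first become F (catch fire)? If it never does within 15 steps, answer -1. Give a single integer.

Step 1: cell (3,3)='T' (+2 fires, +1 burnt)
Step 2: cell (3,3)='T' (+3 fires, +2 burnt)
Step 3: cell (3,3)='T' (+3 fires, +3 burnt)
Step 4: cell (3,3)='F' (+4 fires, +3 burnt)
  -> target ignites at step 4
Step 5: cell (3,3)='.' (+4 fires, +4 burnt)
Step 6: cell (3,3)='.' (+4 fires, +4 burnt)
Step 7: cell (3,3)='.' (+3 fires, +4 burnt)
Step 8: cell (3,3)='.' (+2 fires, +3 burnt)
Step 9: cell (3,3)='.' (+0 fires, +2 burnt)
  fire out at step 9

4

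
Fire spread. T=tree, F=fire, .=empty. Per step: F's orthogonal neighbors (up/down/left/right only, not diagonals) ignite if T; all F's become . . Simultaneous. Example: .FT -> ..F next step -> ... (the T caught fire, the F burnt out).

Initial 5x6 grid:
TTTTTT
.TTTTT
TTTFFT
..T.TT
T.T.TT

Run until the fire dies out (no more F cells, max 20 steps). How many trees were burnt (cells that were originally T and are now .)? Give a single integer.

Step 1: +5 fires, +2 burnt (F count now 5)
Step 2: +8 fires, +5 burnt (F count now 8)
Step 3: +6 fires, +8 burnt (F count now 6)
Step 4: +1 fires, +6 burnt (F count now 1)
Step 5: +1 fires, +1 burnt (F count now 1)
Step 6: +0 fires, +1 burnt (F count now 0)
Fire out after step 6
Initially T: 22, now '.': 29
Total burnt (originally-T cells now '.'): 21

Answer: 21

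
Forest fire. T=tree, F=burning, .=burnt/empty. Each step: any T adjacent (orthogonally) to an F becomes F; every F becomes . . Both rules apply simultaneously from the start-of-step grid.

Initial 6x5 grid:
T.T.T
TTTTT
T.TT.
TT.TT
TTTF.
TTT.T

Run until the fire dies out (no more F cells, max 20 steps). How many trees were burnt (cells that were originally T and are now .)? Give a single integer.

Step 1: +2 fires, +1 burnt (F count now 2)
Step 2: +4 fires, +2 burnt (F count now 4)
Step 3: +5 fires, +4 burnt (F count now 5)
Step 4: +4 fires, +5 burnt (F count now 4)
Step 5: +4 fires, +4 burnt (F count now 4)
Step 6: +1 fires, +4 burnt (F count now 1)
Step 7: +1 fires, +1 burnt (F count now 1)
Step 8: +0 fires, +1 burnt (F count now 0)
Fire out after step 8
Initially T: 22, now '.': 29
Total burnt (originally-T cells now '.'): 21

Answer: 21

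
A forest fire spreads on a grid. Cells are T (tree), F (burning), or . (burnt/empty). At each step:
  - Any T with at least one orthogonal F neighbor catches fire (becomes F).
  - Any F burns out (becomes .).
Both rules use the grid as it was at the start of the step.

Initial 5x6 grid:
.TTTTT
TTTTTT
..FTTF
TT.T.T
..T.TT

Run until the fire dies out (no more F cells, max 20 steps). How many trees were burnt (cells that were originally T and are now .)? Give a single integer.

Step 1: +5 fires, +2 burnt (F count now 5)
Step 2: +7 fires, +5 burnt (F count now 7)
Step 3: +5 fires, +7 burnt (F count now 5)
Step 4: +0 fires, +5 burnt (F count now 0)
Fire out after step 4
Initially T: 20, now '.': 27
Total burnt (originally-T cells now '.'): 17

Answer: 17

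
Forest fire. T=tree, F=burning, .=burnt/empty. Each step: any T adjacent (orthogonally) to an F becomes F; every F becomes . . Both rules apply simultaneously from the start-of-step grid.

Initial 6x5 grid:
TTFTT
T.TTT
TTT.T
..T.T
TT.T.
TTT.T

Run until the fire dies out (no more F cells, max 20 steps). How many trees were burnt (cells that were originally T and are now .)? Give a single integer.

Answer: 14

Derivation:
Step 1: +3 fires, +1 burnt (F count now 3)
Step 2: +4 fires, +3 burnt (F count now 4)
Step 3: +4 fires, +4 burnt (F count now 4)
Step 4: +2 fires, +4 burnt (F count now 2)
Step 5: +1 fires, +2 burnt (F count now 1)
Step 6: +0 fires, +1 burnt (F count now 0)
Fire out after step 6
Initially T: 21, now '.': 23
Total burnt (originally-T cells now '.'): 14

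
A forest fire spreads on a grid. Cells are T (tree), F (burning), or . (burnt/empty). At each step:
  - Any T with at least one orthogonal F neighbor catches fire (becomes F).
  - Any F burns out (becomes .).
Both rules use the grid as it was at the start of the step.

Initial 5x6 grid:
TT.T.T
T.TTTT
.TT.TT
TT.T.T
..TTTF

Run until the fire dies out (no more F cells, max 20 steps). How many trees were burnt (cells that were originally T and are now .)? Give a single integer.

Step 1: +2 fires, +1 burnt (F count now 2)
Step 2: +2 fires, +2 burnt (F count now 2)
Step 3: +4 fires, +2 burnt (F count now 4)
Step 4: +2 fires, +4 burnt (F count now 2)
Step 5: +1 fires, +2 burnt (F count now 1)
Step 6: +2 fires, +1 burnt (F count now 2)
Step 7: +1 fires, +2 burnt (F count now 1)
Step 8: +1 fires, +1 burnt (F count now 1)
Step 9: +1 fires, +1 burnt (F count now 1)
Step 10: +1 fires, +1 burnt (F count now 1)
Step 11: +0 fires, +1 burnt (F count now 0)
Fire out after step 11
Initially T: 20, now '.': 27
Total burnt (originally-T cells now '.'): 17

Answer: 17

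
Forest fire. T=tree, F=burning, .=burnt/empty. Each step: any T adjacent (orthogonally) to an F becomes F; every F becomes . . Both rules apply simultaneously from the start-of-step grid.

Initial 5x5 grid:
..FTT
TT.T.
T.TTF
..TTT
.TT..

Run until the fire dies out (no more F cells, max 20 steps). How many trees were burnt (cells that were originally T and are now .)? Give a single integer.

Answer: 10

Derivation:
Step 1: +3 fires, +2 burnt (F count now 3)
Step 2: +4 fires, +3 burnt (F count now 4)
Step 3: +1 fires, +4 burnt (F count now 1)
Step 4: +1 fires, +1 burnt (F count now 1)
Step 5: +1 fires, +1 burnt (F count now 1)
Step 6: +0 fires, +1 burnt (F count now 0)
Fire out after step 6
Initially T: 13, now '.': 22
Total burnt (originally-T cells now '.'): 10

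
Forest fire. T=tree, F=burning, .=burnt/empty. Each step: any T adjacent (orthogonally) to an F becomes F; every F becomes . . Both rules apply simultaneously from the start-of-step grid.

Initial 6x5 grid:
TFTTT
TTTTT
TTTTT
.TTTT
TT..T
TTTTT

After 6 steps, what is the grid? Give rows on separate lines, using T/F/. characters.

Step 1: 3 trees catch fire, 1 burn out
  F.FTT
  TFTTT
  TTTTT
  .TTTT
  TT..T
  TTTTT
Step 2: 4 trees catch fire, 3 burn out
  ...FT
  F.FTT
  TFTTT
  .TTTT
  TT..T
  TTTTT
Step 3: 5 trees catch fire, 4 burn out
  ....F
  ...FT
  F.FTT
  .FTTT
  TT..T
  TTTTT
Step 4: 4 trees catch fire, 5 burn out
  .....
  ....F
  ...FT
  ..FTT
  TF..T
  TTTTT
Step 5: 4 trees catch fire, 4 burn out
  .....
  .....
  ....F
  ...FT
  F...T
  TFTTT
Step 6: 3 trees catch fire, 4 burn out
  .....
  .....
  .....
  ....F
  ....T
  F.FTT

.....
.....
.....
....F
....T
F.FTT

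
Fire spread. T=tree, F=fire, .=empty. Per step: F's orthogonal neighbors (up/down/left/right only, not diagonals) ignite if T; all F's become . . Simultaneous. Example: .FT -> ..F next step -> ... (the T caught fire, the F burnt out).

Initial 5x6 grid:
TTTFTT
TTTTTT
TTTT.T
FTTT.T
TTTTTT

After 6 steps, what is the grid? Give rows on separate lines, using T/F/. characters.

Step 1: 6 trees catch fire, 2 burn out
  TTF.FT
  TTTFTT
  FTTT.T
  .FTT.T
  FTTTTT
Step 2: 9 trees catch fire, 6 burn out
  TF...F
  FTF.FT
  .FTF.T
  ..FT.T
  .FTTTT
Step 3: 6 trees catch fire, 9 burn out
  F.....
  .F...F
  ..F..T
  ...F.T
  ..FTTT
Step 4: 2 trees catch fire, 6 burn out
  ......
  ......
  .....F
  .....T
  ...FTT
Step 5: 2 trees catch fire, 2 burn out
  ......
  ......
  ......
  .....F
  ....FT
Step 6: 1 trees catch fire, 2 burn out
  ......
  ......
  ......
  ......
  .....F

......
......
......
......
.....F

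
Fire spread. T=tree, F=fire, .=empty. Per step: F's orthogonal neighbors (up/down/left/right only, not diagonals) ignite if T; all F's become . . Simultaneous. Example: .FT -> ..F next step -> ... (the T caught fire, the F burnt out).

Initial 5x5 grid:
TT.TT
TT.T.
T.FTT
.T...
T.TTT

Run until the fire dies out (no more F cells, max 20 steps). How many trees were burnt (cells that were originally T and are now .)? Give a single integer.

Answer: 5

Derivation:
Step 1: +1 fires, +1 burnt (F count now 1)
Step 2: +2 fires, +1 burnt (F count now 2)
Step 3: +1 fires, +2 burnt (F count now 1)
Step 4: +1 fires, +1 burnt (F count now 1)
Step 5: +0 fires, +1 burnt (F count now 0)
Fire out after step 5
Initially T: 15, now '.': 15
Total burnt (originally-T cells now '.'): 5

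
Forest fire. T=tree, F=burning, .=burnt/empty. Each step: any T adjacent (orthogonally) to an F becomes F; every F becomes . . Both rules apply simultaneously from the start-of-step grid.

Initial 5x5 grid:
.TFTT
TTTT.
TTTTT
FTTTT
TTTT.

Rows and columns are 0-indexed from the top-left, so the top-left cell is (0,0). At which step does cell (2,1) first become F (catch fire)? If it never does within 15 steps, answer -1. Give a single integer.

Step 1: cell (2,1)='T' (+6 fires, +2 burnt)
Step 2: cell (2,1)='F' (+8 fires, +6 burnt)
  -> target ignites at step 2
Step 3: cell (2,1)='.' (+3 fires, +8 burnt)
Step 4: cell (2,1)='.' (+3 fires, +3 burnt)
Step 5: cell (2,1)='.' (+0 fires, +3 burnt)
  fire out at step 5

2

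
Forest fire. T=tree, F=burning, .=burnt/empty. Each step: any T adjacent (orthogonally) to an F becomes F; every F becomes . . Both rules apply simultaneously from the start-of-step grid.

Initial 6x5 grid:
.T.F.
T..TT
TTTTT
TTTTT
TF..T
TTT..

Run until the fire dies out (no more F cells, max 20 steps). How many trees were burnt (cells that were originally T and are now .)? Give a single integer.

Step 1: +4 fires, +2 burnt (F count now 4)
Step 2: +7 fires, +4 burnt (F count now 7)
Step 3: +4 fires, +7 burnt (F count now 4)
Step 4: +2 fires, +4 burnt (F count now 2)
Step 5: +1 fires, +2 burnt (F count now 1)
Step 6: +0 fires, +1 burnt (F count now 0)
Fire out after step 6
Initially T: 19, now '.': 29
Total burnt (originally-T cells now '.'): 18

Answer: 18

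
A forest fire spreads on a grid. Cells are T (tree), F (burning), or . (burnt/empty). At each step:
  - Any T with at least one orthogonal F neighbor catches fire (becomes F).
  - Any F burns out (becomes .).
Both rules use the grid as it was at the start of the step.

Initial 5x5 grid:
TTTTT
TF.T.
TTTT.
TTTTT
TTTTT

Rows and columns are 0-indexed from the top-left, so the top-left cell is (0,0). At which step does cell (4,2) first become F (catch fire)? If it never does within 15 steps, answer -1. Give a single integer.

Step 1: cell (4,2)='T' (+3 fires, +1 burnt)
Step 2: cell (4,2)='T' (+5 fires, +3 burnt)
Step 3: cell (4,2)='T' (+5 fires, +5 burnt)
Step 4: cell (4,2)='F' (+5 fires, +5 burnt)
  -> target ignites at step 4
Step 5: cell (4,2)='.' (+2 fires, +5 burnt)
Step 6: cell (4,2)='.' (+1 fires, +2 burnt)
Step 7: cell (4,2)='.' (+0 fires, +1 burnt)
  fire out at step 7

4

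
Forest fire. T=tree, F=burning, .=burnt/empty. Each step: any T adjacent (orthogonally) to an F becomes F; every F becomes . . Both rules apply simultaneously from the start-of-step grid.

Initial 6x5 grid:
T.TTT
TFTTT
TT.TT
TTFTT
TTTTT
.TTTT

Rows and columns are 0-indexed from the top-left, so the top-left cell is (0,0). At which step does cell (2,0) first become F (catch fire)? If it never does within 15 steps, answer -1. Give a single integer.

Step 1: cell (2,0)='T' (+6 fires, +2 burnt)
Step 2: cell (2,0)='F' (+10 fires, +6 burnt)
  -> target ignites at step 2
Step 3: cell (2,0)='.' (+7 fires, +10 burnt)
Step 4: cell (2,0)='.' (+2 fires, +7 burnt)
Step 5: cell (2,0)='.' (+0 fires, +2 burnt)
  fire out at step 5

2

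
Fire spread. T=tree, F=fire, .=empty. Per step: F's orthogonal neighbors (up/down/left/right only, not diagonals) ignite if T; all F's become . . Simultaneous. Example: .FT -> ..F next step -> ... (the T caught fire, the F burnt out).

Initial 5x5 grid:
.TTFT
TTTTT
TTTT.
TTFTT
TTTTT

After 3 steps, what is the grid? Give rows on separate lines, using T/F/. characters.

Step 1: 7 trees catch fire, 2 burn out
  .TF.F
  TTTFT
  TTFT.
  TF.FT
  TTFTT
Step 2: 9 trees catch fire, 7 burn out
  .F...
  TTF.F
  TF.F.
  F...F
  TF.FT
Step 3: 4 trees catch fire, 9 burn out
  .....
  TF...
  F....
  .....
  F...F

.....
TF...
F....
.....
F...F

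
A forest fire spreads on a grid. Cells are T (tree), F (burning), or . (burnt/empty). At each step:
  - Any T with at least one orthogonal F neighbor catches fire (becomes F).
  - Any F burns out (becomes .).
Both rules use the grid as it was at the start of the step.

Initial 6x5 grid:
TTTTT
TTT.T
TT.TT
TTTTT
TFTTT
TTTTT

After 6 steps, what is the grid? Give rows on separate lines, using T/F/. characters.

Step 1: 4 trees catch fire, 1 burn out
  TTTTT
  TTT.T
  TT.TT
  TFTTT
  F.FTT
  TFTTT
Step 2: 6 trees catch fire, 4 burn out
  TTTTT
  TTT.T
  TF.TT
  F.FTT
  ...FT
  F.FTT
Step 3: 5 trees catch fire, 6 burn out
  TTTTT
  TFT.T
  F..TT
  ...FT
  ....F
  ...FT
Step 4: 6 trees catch fire, 5 burn out
  TFTTT
  F.F.T
  ...FT
  ....F
  .....
  ....F
Step 5: 3 trees catch fire, 6 burn out
  F.FTT
  ....T
  ....F
  .....
  .....
  .....
Step 6: 2 trees catch fire, 3 burn out
  ...FT
  ....F
  .....
  .....
  .....
  .....

...FT
....F
.....
.....
.....
.....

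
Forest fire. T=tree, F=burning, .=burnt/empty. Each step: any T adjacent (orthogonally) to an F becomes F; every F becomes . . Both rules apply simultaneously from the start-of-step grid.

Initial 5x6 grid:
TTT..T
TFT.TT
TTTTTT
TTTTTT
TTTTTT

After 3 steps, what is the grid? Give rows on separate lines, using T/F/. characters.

Step 1: 4 trees catch fire, 1 burn out
  TFT..T
  F.F.TT
  TFTTTT
  TTTTTT
  TTTTTT
Step 2: 5 trees catch fire, 4 burn out
  F.F..T
  ....TT
  F.FTTT
  TFTTTT
  TTTTTT
Step 3: 4 trees catch fire, 5 burn out
  .....T
  ....TT
  ...FTT
  F.FTTT
  TFTTTT

.....T
....TT
...FTT
F.FTTT
TFTTTT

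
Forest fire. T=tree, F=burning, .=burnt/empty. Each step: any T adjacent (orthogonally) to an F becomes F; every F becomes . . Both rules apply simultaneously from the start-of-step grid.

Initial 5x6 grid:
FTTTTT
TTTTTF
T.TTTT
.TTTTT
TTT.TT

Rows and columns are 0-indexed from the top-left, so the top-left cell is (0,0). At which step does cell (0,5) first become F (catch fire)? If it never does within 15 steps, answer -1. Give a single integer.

Step 1: cell (0,5)='F' (+5 fires, +2 burnt)
  -> target ignites at step 1
Step 2: cell (0,5)='.' (+7 fires, +5 burnt)
Step 3: cell (0,5)='.' (+5 fires, +7 burnt)
Step 4: cell (0,5)='.' (+3 fires, +5 burnt)
Step 5: cell (0,5)='.' (+1 fires, +3 burnt)
Step 6: cell (0,5)='.' (+2 fires, +1 burnt)
Step 7: cell (0,5)='.' (+1 fires, +2 burnt)
Step 8: cell (0,5)='.' (+1 fires, +1 burnt)
Step 9: cell (0,5)='.' (+0 fires, +1 burnt)
  fire out at step 9

1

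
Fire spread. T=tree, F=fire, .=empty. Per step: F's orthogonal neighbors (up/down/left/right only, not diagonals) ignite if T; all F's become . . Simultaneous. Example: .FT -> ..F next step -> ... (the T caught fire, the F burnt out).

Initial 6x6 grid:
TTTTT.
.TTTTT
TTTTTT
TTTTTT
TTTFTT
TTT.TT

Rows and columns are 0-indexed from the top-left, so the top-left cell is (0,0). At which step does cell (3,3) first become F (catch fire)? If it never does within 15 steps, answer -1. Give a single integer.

Step 1: cell (3,3)='F' (+3 fires, +1 burnt)
  -> target ignites at step 1
Step 2: cell (3,3)='.' (+7 fires, +3 burnt)
Step 3: cell (3,3)='.' (+8 fires, +7 burnt)
Step 4: cell (3,3)='.' (+7 fires, +8 burnt)
Step 5: cell (3,3)='.' (+5 fires, +7 burnt)
Step 6: cell (3,3)='.' (+1 fires, +5 burnt)
Step 7: cell (3,3)='.' (+1 fires, +1 burnt)
Step 8: cell (3,3)='.' (+0 fires, +1 burnt)
  fire out at step 8

1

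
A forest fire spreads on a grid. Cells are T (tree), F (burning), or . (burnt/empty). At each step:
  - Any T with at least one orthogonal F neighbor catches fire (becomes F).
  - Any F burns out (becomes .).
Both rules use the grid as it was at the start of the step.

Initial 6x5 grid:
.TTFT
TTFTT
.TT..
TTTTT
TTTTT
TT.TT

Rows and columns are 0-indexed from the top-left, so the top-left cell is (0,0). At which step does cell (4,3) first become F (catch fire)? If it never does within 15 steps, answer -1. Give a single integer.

Step 1: cell (4,3)='T' (+5 fires, +2 burnt)
Step 2: cell (4,3)='T' (+5 fires, +5 burnt)
Step 3: cell (4,3)='T' (+3 fires, +5 burnt)
Step 4: cell (4,3)='F' (+4 fires, +3 burnt)
  -> target ignites at step 4
Step 5: cell (4,3)='.' (+4 fires, +4 burnt)
Step 6: cell (4,3)='.' (+2 fires, +4 burnt)
Step 7: cell (4,3)='.' (+0 fires, +2 burnt)
  fire out at step 7

4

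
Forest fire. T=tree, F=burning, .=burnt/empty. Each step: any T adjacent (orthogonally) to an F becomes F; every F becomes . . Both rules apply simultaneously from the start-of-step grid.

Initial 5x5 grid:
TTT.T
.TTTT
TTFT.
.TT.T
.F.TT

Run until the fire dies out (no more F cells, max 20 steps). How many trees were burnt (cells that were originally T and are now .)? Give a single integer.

Step 1: +5 fires, +2 burnt (F count now 5)
Step 2: +4 fires, +5 burnt (F count now 4)
Step 3: +2 fires, +4 burnt (F count now 2)
Step 4: +2 fires, +2 burnt (F count now 2)
Step 5: +0 fires, +2 burnt (F count now 0)
Fire out after step 5
Initially T: 16, now '.': 22
Total burnt (originally-T cells now '.'): 13

Answer: 13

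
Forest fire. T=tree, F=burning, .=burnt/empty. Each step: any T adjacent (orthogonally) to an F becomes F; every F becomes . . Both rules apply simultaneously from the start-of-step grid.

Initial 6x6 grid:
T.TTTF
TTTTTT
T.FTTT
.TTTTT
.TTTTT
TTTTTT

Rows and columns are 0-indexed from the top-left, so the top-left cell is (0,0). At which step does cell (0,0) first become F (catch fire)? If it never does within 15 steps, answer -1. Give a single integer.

Step 1: cell (0,0)='T' (+5 fires, +2 burnt)
Step 2: cell (0,0)='T' (+10 fires, +5 burnt)
Step 3: cell (0,0)='T' (+6 fires, +10 burnt)
Step 4: cell (0,0)='F' (+6 fires, +6 burnt)
  -> target ignites at step 4
Step 5: cell (0,0)='.' (+3 fires, +6 burnt)
Step 6: cell (0,0)='.' (+0 fires, +3 burnt)
  fire out at step 6

4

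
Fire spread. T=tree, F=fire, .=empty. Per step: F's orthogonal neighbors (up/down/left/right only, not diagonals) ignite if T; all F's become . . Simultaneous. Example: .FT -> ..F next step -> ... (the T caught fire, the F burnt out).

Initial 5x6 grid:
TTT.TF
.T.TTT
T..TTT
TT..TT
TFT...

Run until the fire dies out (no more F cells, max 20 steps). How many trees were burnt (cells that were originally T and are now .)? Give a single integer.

Answer: 14

Derivation:
Step 1: +5 fires, +2 burnt (F count now 5)
Step 2: +3 fires, +5 burnt (F count now 3)
Step 3: +4 fires, +3 burnt (F count now 4)
Step 4: +2 fires, +4 burnt (F count now 2)
Step 5: +0 fires, +2 burnt (F count now 0)
Fire out after step 5
Initially T: 18, now '.': 26
Total burnt (originally-T cells now '.'): 14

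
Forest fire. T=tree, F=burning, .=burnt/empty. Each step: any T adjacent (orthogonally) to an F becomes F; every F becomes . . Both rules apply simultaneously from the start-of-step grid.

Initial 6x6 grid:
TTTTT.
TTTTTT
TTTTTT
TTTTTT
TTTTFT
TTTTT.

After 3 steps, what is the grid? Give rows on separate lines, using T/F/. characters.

Step 1: 4 trees catch fire, 1 burn out
  TTTTT.
  TTTTTT
  TTTTTT
  TTTTFT
  TTTF.F
  TTTTF.
Step 2: 5 trees catch fire, 4 burn out
  TTTTT.
  TTTTTT
  TTTTFT
  TTTF.F
  TTF...
  TTTF..
Step 3: 6 trees catch fire, 5 burn out
  TTTTT.
  TTTTFT
  TTTF.F
  TTF...
  TF....
  TTF...

TTTTT.
TTTTFT
TTTF.F
TTF...
TF....
TTF...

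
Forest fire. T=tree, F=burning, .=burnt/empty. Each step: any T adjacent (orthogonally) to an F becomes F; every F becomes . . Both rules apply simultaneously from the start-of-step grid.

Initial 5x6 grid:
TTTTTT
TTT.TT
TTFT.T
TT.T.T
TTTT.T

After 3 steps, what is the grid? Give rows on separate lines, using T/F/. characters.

Step 1: 3 trees catch fire, 1 burn out
  TTTTTT
  TTF.TT
  TF.F.T
  TT.T.T
  TTTT.T
Step 2: 5 trees catch fire, 3 burn out
  TTFTTT
  TF..TT
  F....T
  TF.F.T
  TTTT.T
Step 3: 6 trees catch fire, 5 burn out
  TF.FTT
  F...TT
  .....T
  F....T
  TFTF.T

TF.FTT
F...TT
.....T
F....T
TFTF.T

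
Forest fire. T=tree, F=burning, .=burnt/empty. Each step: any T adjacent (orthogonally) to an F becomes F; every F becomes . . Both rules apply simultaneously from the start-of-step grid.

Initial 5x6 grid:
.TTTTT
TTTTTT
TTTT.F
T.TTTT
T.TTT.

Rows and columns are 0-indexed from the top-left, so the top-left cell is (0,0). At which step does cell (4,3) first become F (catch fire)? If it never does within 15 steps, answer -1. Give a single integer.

Step 1: cell (4,3)='T' (+2 fires, +1 burnt)
Step 2: cell (4,3)='T' (+3 fires, +2 burnt)
Step 3: cell (4,3)='T' (+4 fires, +3 burnt)
Step 4: cell (4,3)='F' (+5 fires, +4 burnt)
  -> target ignites at step 4
Step 5: cell (4,3)='.' (+4 fires, +5 burnt)
Step 6: cell (4,3)='.' (+3 fires, +4 burnt)
Step 7: cell (4,3)='.' (+1 fires, +3 burnt)
Step 8: cell (4,3)='.' (+1 fires, +1 burnt)
Step 9: cell (4,3)='.' (+1 fires, +1 burnt)
Step 10: cell (4,3)='.' (+0 fires, +1 burnt)
  fire out at step 10

4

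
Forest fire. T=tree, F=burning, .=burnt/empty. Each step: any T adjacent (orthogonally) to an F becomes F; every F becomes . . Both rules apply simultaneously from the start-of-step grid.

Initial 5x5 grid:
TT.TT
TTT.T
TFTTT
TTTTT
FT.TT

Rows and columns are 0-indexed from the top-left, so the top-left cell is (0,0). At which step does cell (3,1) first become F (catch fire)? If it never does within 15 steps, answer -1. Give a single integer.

Step 1: cell (3,1)='F' (+6 fires, +2 burnt)
  -> target ignites at step 1
Step 2: cell (3,1)='.' (+5 fires, +6 burnt)
Step 3: cell (3,1)='.' (+3 fires, +5 burnt)
Step 4: cell (3,1)='.' (+3 fires, +3 burnt)
Step 5: cell (3,1)='.' (+2 fires, +3 burnt)
Step 6: cell (3,1)='.' (+1 fires, +2 burnt)
Step 7: cell (3,1)='.' (+0 fires, +1 burnt)
  fire out at step 7

1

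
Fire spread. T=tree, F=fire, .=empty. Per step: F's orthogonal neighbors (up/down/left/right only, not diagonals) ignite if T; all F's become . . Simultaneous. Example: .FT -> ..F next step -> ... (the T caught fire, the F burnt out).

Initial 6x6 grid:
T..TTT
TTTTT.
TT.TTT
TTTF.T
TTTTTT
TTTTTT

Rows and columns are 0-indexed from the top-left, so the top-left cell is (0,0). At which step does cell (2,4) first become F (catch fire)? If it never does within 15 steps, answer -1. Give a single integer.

Step 1: cell (2,4)='T' (+3 fires, +1 burnt)
Step 2: cell (2,4)='F' (+6 fires, +3 burnt)
  -> target ignites at step 2
Step 3: cell (2,4)='.' (+10 fires, +6 burnt)
Step 4: cell (2,4)='.' (+7 fires, +10 burnt)
Step 5: cell (2,4)='.' (+3 fires, +7 burnt)
Step 6: cell (2,4)='.' (+1 fires, +3 burnt)
Step 7: cell (2,4)='.' (+0 fires, +1 burnt)
  fire out at step 7

2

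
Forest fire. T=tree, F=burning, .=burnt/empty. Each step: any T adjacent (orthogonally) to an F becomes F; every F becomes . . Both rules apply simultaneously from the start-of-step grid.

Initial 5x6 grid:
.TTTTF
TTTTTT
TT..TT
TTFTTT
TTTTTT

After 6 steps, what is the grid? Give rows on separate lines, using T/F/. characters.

Step 1: 5 trees catch fire, 2 burn out
  .TTTF.
  TTTTTF
  TT..TT
  TF.FTT
  TTFTTT
Step 2: 8 trees catch fire, 5 burn out
  .TTF..
  TTTTF.
  TF..TF
  F...FT
  TF.FTT
Step 3: 8 trees catch fire, 8 burn out
  .TF...
  TFTF..
  F...F.
  .....F
  F...FT
Step 4: 4 trees catch fire, 8 burn out
  .F....
  F.F...
  ......
  ......
  .....F
Step 5: 0 trees catch fire, 4 burn out
  ......
  ......
  ......
  ......
  ......
Step 6: 0 trees catch fire, 0 burn out
  ......
  ......
  ......
  ......
  ......

......
......
......
......
......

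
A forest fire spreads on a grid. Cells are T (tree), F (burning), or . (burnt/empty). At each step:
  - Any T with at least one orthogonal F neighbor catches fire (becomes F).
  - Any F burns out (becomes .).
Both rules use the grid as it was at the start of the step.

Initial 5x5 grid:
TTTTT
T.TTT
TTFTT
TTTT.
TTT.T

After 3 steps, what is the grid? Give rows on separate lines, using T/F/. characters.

Step 1: 4 trees catch fire, 1 burn out
  TTTTT
  T.FTT
  TF.FT
  TTFT.
  TTT.T
Step 2: 7 trees catch fire, 4 burn out
  TTFTT
  T..FT
  F...F
  TF.F.
  TTF.T
Step 3: 6 trees catch fire, 7 burn out
  TF.FT
  F...F
  .....
  F....
  TF..T

TF.FT
F...F
.....
F....
TF..T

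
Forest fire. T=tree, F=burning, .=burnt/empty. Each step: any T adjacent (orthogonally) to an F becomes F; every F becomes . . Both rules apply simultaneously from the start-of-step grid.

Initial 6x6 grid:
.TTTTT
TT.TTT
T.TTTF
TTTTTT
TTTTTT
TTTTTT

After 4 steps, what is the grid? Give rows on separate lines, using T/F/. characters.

Step 1: 3 trees catch fire, 1 burn out
  .TTTTT
  TT.TTF
  T.TTF.
  TTTTTF
  TTTTTT
  TTTTTT
Step 2: 5 trees catch fire, 3 burn out
  .TTTTF
  TT.TF.
  T.TF..
  TTTTF.
  TTTTTF
  TTTTTT
Step 3: 6 trees catch fire, 5 burn out
  .TTTF.
  TT.F..
  T.F...
  TTTF..
  TTTTF.
  TTTTTF
Step 4: 4 trees catch fire, 6 burn out
  .TTF..
  TT....
  T.....
  TTF...
  TTTF..
  TTTTF.

.TTF..
TT....
T.....
TTF...
TTTF..
TTTTF.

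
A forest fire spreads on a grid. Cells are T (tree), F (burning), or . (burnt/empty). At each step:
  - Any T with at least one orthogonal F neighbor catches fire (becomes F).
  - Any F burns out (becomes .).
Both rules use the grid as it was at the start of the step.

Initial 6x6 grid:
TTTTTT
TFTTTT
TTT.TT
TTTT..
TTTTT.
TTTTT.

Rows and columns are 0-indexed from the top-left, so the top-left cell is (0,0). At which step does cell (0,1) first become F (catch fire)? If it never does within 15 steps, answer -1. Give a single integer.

Step 1: cell (0,1)='F' (+4 fires, +1 burnt)
  -> target ignites at step 1
Step 2: cell (0,1)='.' (+6 fires, +4 burnt)
Step 3: cell (0,1)='.' (+5 fires, +6 burnt)
Step 4: cell (0,1)='.' (+7 fires, +5 burnt)
Step 5: cell (0,1)='.' (+5 fires, +7 burnt)
Step 6: cell (0,1)='.' (+2 fires, +5 burnt)
Step 7: cell (0,1)='.' (+1 fires, +2 burnt)
Step 8: cell (0,1)='.' (+0 fires, +1 burnt)
  fire out at step 8

1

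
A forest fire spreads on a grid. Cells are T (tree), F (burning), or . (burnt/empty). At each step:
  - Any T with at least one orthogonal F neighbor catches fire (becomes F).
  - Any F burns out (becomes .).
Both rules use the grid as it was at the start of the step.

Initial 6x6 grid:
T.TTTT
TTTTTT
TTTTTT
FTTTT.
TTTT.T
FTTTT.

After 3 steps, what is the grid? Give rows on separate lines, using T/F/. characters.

Step 1: 4 trees catch fire, 2 burn out
  T.TTTT
  TTTTTT
  FTTTTT
  .FTTT.
  FTTT.T
  .FTTT.
Step 2: 5 trees catch fire, 4 burn out
  T.TTTT
  FTTTTT
  .FTTTT
  ..FTT.
  .FTT.T
  ..FTT.
Step 3: 6 trees catch fire, 5 burn out
  F.TTTT
  .FTTTT
  ..FTTT
  ...FT.
  ..FT.T
  ...FT.

F.TTTT
.FTTTT
..FTTT
...FT.
..FT.T
...FT.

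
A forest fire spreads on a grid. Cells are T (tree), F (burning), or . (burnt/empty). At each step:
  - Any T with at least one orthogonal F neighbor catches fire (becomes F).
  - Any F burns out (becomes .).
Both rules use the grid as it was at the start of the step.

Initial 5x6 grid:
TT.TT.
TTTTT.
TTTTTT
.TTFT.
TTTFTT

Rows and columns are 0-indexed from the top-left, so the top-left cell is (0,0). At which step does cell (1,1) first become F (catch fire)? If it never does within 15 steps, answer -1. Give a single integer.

Step 1: cell (1,1)='T' (+5 fires, +2 burnt)
Step 2: cell (1,1)='T' (+6 fires, +5 burnt)
Step 3: cell (1,1)='T' (+6 fires, +6 burnt)
Step 4: cell (1,1)='F' (+3 fires, +6 burnt)
  -> target ignites at step 4
Step 5: cell (1,1)='.' (+2 fires, +3 burnt)
Step 6: cell (1,1)='.' (+1 fires, +2 burnt)
Step 7: cell (1,1)='.' (+0 fires, +1 burnt)
  fire out at step 7

4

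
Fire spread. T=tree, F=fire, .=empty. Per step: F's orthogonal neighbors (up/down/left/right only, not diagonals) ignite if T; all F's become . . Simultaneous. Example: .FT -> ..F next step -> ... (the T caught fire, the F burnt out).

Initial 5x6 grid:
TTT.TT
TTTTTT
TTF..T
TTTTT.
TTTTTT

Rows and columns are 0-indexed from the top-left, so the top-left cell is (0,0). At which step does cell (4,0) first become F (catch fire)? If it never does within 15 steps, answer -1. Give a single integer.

Step 1: cell (4,0)='T' (+3 fires, +1 burnt)
Step 2: cell (4,0)='T' (+7 fires, +3 burnt)
Step 3: cell (4,0)='T' (+7 fires, +7 burnt)
Step 4: cell (4,0)='F' (+5 fires, +7 burnt)
  -> target ignites at step 4
Step 5: cell (4,0)='.' (+3 fires, +5 burnt)
Step 6: cell (4,0)='.' (+0 fires, +3 burnt)
  fire out at step 6

4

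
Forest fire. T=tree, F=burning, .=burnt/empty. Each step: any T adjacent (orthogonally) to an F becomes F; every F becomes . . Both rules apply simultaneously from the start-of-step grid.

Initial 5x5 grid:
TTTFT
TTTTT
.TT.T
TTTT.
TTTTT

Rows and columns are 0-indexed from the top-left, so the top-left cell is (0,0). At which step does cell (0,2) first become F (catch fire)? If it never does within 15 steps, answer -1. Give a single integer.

Step 1: cell (0,2)='F' (+3 fires, +1 burnt)
  -> target ignites at step 1
Step 2: cell (0,2)='.' (+3 fires, +3 burnt)
Step 3: cell (0,2)='.' (+4 fires, +3 burnt)
Step 4: cell (0,2)='.' (+3 fires, +4 burnt)
Step 5: cell (0,2)='.' (+3 fires, +3 burnt)
Step 6: cell (0,2)='.' (+3 fires, +3 burnt)
Step 7: cell (0,2)='.' (+2 fires, +3 burnt)
Step 8: cell (0,2)='.' (+0 fires, +2 burnt)
  fire out at step 8

1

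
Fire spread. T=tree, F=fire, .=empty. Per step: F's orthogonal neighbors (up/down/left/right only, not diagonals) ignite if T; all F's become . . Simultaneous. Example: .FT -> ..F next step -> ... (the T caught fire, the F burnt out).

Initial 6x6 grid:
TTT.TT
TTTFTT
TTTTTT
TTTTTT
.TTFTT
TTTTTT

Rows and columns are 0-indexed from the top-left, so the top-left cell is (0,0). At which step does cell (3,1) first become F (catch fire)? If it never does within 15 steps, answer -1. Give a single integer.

Step 1: cell (3,1)='T' (+7 fires, +2 burnt)
Step 2: cell (3,1)='T' (+12 fires, +7 burnt)
Step 3: cell (3,1)='F' (+9 fires, +12 burnt)
  -> target ignites at step 3
Step 4: cell (3,1)='.' (+4 fires, +9 burnt)
Step 5: cell (3,1)='.' (+0 fires, +4 burnt)
  fire out at step 5

3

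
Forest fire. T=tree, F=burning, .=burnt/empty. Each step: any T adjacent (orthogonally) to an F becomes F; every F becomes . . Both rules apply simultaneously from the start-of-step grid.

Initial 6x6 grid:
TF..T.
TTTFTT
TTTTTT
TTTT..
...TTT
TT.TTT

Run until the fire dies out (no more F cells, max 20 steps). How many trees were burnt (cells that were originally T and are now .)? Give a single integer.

Answer: 23

Derivation:
Step 1: +5 fires, +2 burnt (F count now 5)
Step 2: +7 fires, +5 burnt (F count now 7)
Step 3: +5 fires, +7 burnt (F count now 5)
Step 4: +3 fires, +5 burnt (F count now 3)
Step 5: +2 fires, +3 burnt (F count now 2)
Step 6: +1 fires, +2 burnt (F count now 1)
Step 7: +0 fires, +1 burnt (F count now 0)
Fire out after step 7
Initially T: 25, now '.': 34
Total burnt (originally-T cells now '.'): 23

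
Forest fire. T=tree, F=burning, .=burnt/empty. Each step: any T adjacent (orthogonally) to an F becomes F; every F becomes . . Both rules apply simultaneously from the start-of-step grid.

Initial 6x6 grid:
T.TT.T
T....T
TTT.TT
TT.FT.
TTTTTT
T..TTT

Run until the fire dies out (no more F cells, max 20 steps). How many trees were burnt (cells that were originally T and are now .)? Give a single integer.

Step 1: +2 fires, +1 burnt (F count now 2)
Step 2: +4 fires, +2 burnt (F count now 4)
Step 3: +4 fires, +4 burnt (F count now 4)
Step 4: +4 fires, +4 burnt (F count now 4)
Step 5: +4 fires, +4 burnt (F count now 4)
Step 6: +2 fires, +4 burnt (F count now 2)
Step 7: +1 fires, +2 burnt (F count now 1)
Step 8: +1 fires, +1 burnt (F count now 1)
Step 9: +0 fires, +1 burnt (F count now 0)
Fire out after step 9
Initially T: 24, now '.': 34
Total burnt (originally-T cells now '.'): 22

Answer: 22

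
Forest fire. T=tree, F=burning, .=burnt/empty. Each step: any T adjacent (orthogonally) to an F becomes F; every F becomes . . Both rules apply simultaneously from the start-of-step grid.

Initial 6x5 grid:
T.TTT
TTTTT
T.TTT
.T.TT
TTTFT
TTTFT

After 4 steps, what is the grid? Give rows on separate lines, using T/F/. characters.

Step 1: 5 trees catch fire, 2 burn out
  T.TTT
  TTTTT
  T.TTT
  .T.FT
  TTF.F
  TTF.F
Step 2: 4 trees catch fire, 5 burn out
  T.TTT
  TTTTT
  T.TFT
  .T..F
  TF...
  TF...
Step 3: 6 trees catch fire, 4 burn out
  T.TTT
  TTTFT
  T.F.F
  .F...
  F....
  F....
Step 4: 3 trees catch fire, 6 burn out
  T.TFT
  TTF.F
  T....
  .....
  .....
  .....

T.TFT
TTF.F
T....
.....
.....
.....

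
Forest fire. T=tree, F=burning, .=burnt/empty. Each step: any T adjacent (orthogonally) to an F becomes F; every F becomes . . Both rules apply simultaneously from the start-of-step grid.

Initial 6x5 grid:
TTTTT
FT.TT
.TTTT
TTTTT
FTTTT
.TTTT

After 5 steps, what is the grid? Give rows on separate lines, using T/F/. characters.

Step 1: 4 trees catch fire, 2 burn out
  FTTTT
  .F.TT
  .TTTT
  FTTTT
  .FTTT
  .TTTT
Step 2: 5 trees catch fire, 4 burn out
  .FTTT
  ...TT
  .FTTT
  .FTTT
  ..FTT
  .FTTT
Step 3: 5 trees catch fire, 5 burn out
  ..FTT
  ...TT
  ..FTT
  ..FTT
  ...FT
  ..FTT
Step 4: 5 trees catch fire, 5 burn out
  ...FT
  ...TT
  ...FT
  ...FT
  ....F
  ...FT
Step 5: 5 trees catch fire, 5 burn out
  ....F
  ...FT
  ....F
  ....F
  .....
  ....F

....F
...FT
....F
....F
.....
....F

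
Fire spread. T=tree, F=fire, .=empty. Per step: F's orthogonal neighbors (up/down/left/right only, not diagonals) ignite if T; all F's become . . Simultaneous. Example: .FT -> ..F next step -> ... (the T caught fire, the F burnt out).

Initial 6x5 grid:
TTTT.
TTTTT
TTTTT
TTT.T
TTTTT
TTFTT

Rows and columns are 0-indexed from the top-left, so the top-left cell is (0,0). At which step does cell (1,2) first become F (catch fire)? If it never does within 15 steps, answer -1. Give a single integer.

Step 1: cell (1,2)='T' (+3 fires, +1 burnt)
Step 2: cell (1,2)='T' (+5 fires, +3 burnt)
Step 3: cell (1,2)='T' (+4 fires, +5 burnt)
Step 4: cell (1,2)='F' (+5 fires, +4 burnt)
  -> target ignites at step 4
Step 5: cell (1,2)='.' (+5 fires, +5 burnt)
Step 6: cell (1,2)='.' (+4 fires, +5 burnt)
Step 7: cell (1,2)='.' (+1 fires, +4 burnt)
Step 8: cell (1,2)='.' (+0 fires, +1 burnt)
  fire out at step 8

4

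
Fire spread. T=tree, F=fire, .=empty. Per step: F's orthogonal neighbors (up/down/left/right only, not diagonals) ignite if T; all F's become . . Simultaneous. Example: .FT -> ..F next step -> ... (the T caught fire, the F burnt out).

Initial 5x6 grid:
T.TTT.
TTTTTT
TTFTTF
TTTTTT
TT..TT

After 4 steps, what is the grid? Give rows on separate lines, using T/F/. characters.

Step 1: 7 trees catch fire, 2 burn out
  T.TTT.
  TTFTTF
  TF.FF.
  TTFTTF
  TT..TT
Step 2: 9 trees catch fire, 7 burn out
  T.FTT.
  TF.FF.
  F.....
  TF.FF.
  TT..TF
Step 3: 6 trees catch fire, 9 burn out
  T..FF.
  F.....
  ......
  F.....
  TF..F.
Step 4: 2 trees catch fire, 6 burn out
  F.....
  ......
  ......
  ......
  F.....

F.....
......
......
......
F.....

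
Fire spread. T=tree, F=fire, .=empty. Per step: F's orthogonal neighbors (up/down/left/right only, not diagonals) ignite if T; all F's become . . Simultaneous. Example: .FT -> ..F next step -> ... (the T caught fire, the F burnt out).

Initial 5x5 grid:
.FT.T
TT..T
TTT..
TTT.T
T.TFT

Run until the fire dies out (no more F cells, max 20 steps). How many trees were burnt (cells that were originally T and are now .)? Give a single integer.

Step 1: +4 fires, +2 burnt (F count now 4)
Step 2: +4 fires, +4 burnt (F count now 4)
Step 3: +3 fires, +4 burnt (F count now 3)
Step 4: +1 fires, +3 burnt (F count now 1)
Step 5: +1 fires, +1 burnt (F count now 1)
Step 6: +0 fires, +1 burnt (F count now 0)
Fire out after step 6
Initially T: 15, now '.': 23
Total burnt (originally-T cells now '.'): 13

Answer: 13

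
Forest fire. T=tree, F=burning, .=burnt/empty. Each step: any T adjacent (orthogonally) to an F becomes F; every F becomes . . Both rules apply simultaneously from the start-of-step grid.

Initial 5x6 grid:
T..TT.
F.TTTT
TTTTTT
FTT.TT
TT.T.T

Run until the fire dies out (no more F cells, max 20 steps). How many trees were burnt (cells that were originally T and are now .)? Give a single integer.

Step 1: +4 fires, +2 burnt (F count now 4)
Step 2: +3 fires, +4 burnt (F count now 3)
Step 3: +1 fires, +3 burnt (F count now 1)
Step 4: +2 fires, +1 burnt (F count now 2)
Step 5: +2 fires, +2 burnt (F count now 2)
Step 6: +4 fires, +2 burnt (F count now 4)
Step 7: +3 fires, +4 burnt (F count now 3)
Step 8: +1 fires, +3 burnt (F count now 1)
Step 9: +0 fires, +1 burnt (F count now 0)
Fire out after step 9
Initially T: 21, now '.': 29
Total burnt (originally-T cells now '.'): 20

Answer: 20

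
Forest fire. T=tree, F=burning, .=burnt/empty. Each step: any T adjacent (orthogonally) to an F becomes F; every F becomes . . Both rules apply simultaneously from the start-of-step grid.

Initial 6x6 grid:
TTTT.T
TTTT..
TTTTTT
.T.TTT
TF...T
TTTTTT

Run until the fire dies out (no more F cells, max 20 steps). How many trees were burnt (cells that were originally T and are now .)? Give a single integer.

Answer: 26

Derivation:
Step 1: +3 fires, +1 burnt (F count now 3)
Step 2: +3 fires, +3 burnt (F count now 3)
Step 3: +4 fires, +3 burnt (F count now 4)
Step 4: +5 fires, +4 burnt (F count now 5)
Step 5: +6 fires, +5 burnt (F count now 6)
Step 6: +4 fires, +6 burnt (F count now 4)
Step 7: +1 fires, +4 burnt (F count now 1)
Step 8: +0 fires, +1 burnt (F count now 0)
Fire out after step 8
Initially T: 27, now '.': 35
Total burnt (originally-T cells now '.'): 26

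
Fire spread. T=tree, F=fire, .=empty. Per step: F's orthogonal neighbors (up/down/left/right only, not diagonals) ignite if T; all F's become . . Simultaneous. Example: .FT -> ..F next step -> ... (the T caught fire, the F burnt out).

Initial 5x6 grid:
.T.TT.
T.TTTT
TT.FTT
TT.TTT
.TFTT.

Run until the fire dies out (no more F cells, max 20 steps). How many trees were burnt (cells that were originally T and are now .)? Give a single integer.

Step 1: +5 fires, +2 burnt (F count now 5)
Step 2: +7 fires, +5 burnt (F count now 7)
Step 3: +5 fires, +7 burnt (F count now 5)
Step 4: +1 fires, +5 burnt (F count now 1)
Step 5: +1 fires, +1 burnt (F count now 1)
Step 6: +0 fires, +1 burnt (F count now 0)
Fire out after step 6
Initially T: 20, now '.': 29
Total burnt (originally-T cells now '.'): 19

Answer: 19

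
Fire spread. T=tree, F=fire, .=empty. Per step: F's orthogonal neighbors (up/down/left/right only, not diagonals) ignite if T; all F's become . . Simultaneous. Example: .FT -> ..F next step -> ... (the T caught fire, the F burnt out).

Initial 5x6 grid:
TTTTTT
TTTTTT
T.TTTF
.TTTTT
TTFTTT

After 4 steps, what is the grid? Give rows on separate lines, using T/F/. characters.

Step 1: 6 trees catch fire, 2 burn out
  TTTTTT
  TTTTTF
  T.TTF.
  .TFTTF
  TF.FTT
Step 2: 10 trees catch fire, 6 burn out
  TTTTTF
  TTTTF.
  T.FF..
  .F.FF.
  F...FF
Step 3: 3 trees catch fire, 10 burn out
  TTTTF.
  TTFF..
  T.....
  ......
  ......
Step 4: 3 trees catch fire, 3 burn out
  TTFF..
  TF....
  T.....
  ......
  ......

TTFF..
TF....
T.....
......
......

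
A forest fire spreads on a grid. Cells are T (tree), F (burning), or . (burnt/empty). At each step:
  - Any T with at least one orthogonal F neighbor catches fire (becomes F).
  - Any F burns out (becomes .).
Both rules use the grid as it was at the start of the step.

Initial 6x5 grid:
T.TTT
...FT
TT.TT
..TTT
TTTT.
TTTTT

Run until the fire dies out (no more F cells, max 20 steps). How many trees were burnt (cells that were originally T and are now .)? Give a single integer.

Step 1: +3 fires, +1 burnt (F count now 3)
Step 2: +4 fires, +3 burnt (F count now 4)
Step 3: +3 fires, +4 burnt (F count now 3)
Step 4: +2 fires, +3 burnt (F count now 2)
Step 5: +3 fires, +2 burnt (F count now 3)
Step 6: +2 fires, +3 burnt (F count now 2)
Step 7: +1 fires, +2 burnt (F count now 1)
Step 8: +0 fires, +1 burnt (F count now 0)
Fire out after step 8
Initially T: 21, now '.': 27
Total burnt (originally-T cells now '.'): 18

Answer: 18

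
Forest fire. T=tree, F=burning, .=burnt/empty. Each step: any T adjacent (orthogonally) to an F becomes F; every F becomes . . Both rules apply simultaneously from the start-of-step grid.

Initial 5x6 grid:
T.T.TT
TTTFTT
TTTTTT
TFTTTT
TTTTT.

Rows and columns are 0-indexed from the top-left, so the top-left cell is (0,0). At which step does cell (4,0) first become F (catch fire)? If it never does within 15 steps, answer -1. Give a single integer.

Step 1: cell (4,0)='T' (+7 fires, +2 burnt)
Step 2: cell (4,0)='F' (+10 fires, +7 burnt)
  -> target ignites at step 2
Step 3: cell (4,0)='.' (+5 fires, +10 burnt)
Step 4: cell (4,0)='.' (+3 fires, +5 burnt)
Step 5: cell (4,0)='.' (+0 fires, +3 burnt)
  fire out at step 5

2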